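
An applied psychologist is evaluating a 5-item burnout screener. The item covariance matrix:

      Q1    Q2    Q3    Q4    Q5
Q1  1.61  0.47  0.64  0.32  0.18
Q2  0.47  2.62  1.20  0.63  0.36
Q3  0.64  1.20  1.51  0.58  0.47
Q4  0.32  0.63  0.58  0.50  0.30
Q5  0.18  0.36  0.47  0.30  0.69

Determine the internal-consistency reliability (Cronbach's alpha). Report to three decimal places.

Σσᵢ² = 1.61 + 2.62 + 1.51 + 0.50 + 0.69 = 6.93
Sum of the distinct covariances = 5.15
Var(T) = 6.93 + 2 × 5.15 = 17.23
α = (k/(k−1))·(1 − Σσᵢ²/Var(T)) = (5/4)·(1 − 6.93/17.23) = 0.747

α = 0.747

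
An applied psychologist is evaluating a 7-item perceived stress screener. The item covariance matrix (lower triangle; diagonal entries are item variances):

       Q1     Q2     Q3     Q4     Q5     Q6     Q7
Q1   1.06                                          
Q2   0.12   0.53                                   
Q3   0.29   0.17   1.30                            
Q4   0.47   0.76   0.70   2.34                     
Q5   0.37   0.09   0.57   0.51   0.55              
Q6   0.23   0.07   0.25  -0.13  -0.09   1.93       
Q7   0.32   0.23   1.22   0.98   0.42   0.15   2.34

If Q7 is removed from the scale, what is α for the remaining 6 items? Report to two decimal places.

Remaining items: Q1, Q2, Q3, Q4, Q5, Q6 (k = 6).
Σσᵢ² = 1.06 + 0.53 + 1.30 + 2.34 + 0.55 + 1.93 = 7.71
σ²_T = 7.71 + 2 × 4.38 = 16.47
α (item deleted) = (6/5)·(1 − 7.71/16.47) = 0.64

α = 0.64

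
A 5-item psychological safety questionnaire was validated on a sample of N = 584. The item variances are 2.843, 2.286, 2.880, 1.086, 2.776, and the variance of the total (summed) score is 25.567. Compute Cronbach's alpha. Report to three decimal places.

Cronbach's alpha = 0.670

Σσᵢ² = 2.843 + 2.286 + 2.880 + 1.086 + 2.776 = 11.871
α = (k/(k−1))·(1 − Σσᵢ²/total variance) = (5/4)·(1 − 11.871/25.567) = 0.670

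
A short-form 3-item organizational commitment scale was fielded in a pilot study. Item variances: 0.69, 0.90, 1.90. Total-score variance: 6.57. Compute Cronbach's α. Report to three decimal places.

α = 0.703

Σσᵢ² = 0.69 + 0.90 + 1.90 = 3.49
α = (k/(k−1))·(1 − Σσᵢ²/σ²_total) = (3/2)·(1 − 3.49/6.57) = 0.703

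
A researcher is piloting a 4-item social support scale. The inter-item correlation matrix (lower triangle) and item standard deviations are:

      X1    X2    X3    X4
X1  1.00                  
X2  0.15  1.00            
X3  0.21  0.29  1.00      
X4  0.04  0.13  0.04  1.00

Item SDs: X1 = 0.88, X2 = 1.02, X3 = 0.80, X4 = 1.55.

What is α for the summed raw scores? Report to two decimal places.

α = 0.34

Σσ²ᵢ = 0.88² + 1.02² + 0.80² + 1.55² = 4.8573
Covariances σ_ij = r_ij · s_i · s_j:
  σ(X1,X2) = 0.15 × 0.88 × 1.02 = 0.1346
  σ(X1,X3) = 0.21 × 0.88 × 0.80 = 0.1478
  σ(X1,X4) = 0.04 × 0.88 × 1.55 = 0.0546
  σ(X2,X3) = 0.29 × 1.02 × 0.80 = 0.2366
  σ(X2,X4) = 0.13 × 1.02 × 1.55 = 0.2055
  σ(X3,X4) = 0.04 × 0.80 × 1.55 = 0.0496
σ²_T = Σσ²ᵢ + 2·Σσ_ij = 4.8573 + 2 × 0.8287 = 6.5147
α = (4/3)·(1 − 4.8573/6.5147) = 0.34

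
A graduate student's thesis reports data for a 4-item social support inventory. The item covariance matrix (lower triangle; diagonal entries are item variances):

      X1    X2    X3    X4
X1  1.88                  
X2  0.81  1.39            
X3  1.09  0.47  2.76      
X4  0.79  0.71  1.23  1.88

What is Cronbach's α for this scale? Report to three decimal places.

Σσᵢ² = 1.88 + 1.39 + 2.76 + 1.88 = 7.91
Σ_{i<j} σ_ij = 5.10
σ²_total = 7.91 + 2 × 5.10 = 18.11
α = (k/(k−1))·(1 − Σσᵢ²/σ²_total) = (4/3)·(1 − 7.91/18.11) = 0.751

Cronbach's α = 0.751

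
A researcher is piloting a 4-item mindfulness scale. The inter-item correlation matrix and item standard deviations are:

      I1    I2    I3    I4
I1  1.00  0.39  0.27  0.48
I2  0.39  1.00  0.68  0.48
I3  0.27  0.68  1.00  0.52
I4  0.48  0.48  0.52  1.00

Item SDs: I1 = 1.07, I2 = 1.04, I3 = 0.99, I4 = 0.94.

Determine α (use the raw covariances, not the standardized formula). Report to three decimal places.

Σσ²ᵢ = 1.07² + 1.04² + 0.99² + 0.94² = 4.0902
Covariances σ_ij = r_ij · s_i · s_j:
  σ(I1,I2) = 0.39 × 1.07 × 1.04 = 0.4340
  σ(I1,I3) = 0.27 × 1.07 × 0.99 = 0.2860
  σ(I1,I4) = 0.48 × 1.07 × 0.94 = 0.4828
  σ(I2,I3) = 0.68 × 1.04 × 0.99 = 0.7001
  σ(I2,I4) = 0.48 × 1.04 × 0.94 = 0.4692
  σ(I3,I4) = 0.52 × 0.99 × 0.94 = 0.4839
σ²_T = Σσ²ᵢ + 2·Σσ_ij = 4.0902 + 2 × 2.8560 = 9.8022
α = (4/3)·(1 − 4.0902/9.8022) = 0.777

α = 0.777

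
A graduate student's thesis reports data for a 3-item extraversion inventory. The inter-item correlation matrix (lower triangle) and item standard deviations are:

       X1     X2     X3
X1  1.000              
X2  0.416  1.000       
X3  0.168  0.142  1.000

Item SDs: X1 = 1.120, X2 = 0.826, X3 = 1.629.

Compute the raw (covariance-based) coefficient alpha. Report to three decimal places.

α = 0.417

Σσ²ᵢ = 1.120² + 0.826² + 1.629² = 4.5903
Covariances σ_ij = r_ij · s_i · s_j:
  σ(X1,X2) = 0.416 × 1.120 × 0.826 = 0.3848
  σ(X1,X3) = 0.168 × 1.120 × 1.629 = 0.3065
  σ(X2,X3) = 0.142 × 0.826 × 1.629 = 0.1911
σ²_T = Σσ²ᵢ + 2·Σσ_ij = 4.5903 + 2 × 0.8824 = 6.3551
α = (3/2)·(1 − 4.5903/6.3551) = 0.417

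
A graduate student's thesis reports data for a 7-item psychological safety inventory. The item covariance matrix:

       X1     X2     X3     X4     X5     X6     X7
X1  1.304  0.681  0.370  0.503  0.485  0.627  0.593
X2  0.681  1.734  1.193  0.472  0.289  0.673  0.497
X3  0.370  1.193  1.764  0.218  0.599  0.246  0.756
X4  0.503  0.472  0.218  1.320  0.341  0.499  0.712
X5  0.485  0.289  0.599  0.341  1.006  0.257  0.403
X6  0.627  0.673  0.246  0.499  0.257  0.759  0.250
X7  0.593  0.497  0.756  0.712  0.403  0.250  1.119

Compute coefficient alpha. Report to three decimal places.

coefficient alpha = 0.820

Σσ²ᵢ = 1.304 + 1.734 + 1.764 + 1.320 + 1.006 + 0.759 + 1.119 = 9.006
Σ_{i<j} σ_ij = 10.664
total variance = 9.006 + 2 × 10.664 = 30.334
α = (k/(k−1))·(1 − Σσ²ᵢ/total variance) = (7/6)·(1 − 9.006/30.334) = 0.820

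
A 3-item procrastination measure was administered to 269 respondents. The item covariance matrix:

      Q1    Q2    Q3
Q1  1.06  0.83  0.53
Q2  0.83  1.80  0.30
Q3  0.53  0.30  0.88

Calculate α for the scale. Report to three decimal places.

sum of item variances = 1.06 + 1.80 + 0.88 = 3.74
Σ_{i<j} σ_ij = 1.66
σ²_total = 3.74 + 2 × 1.66 = 7.06
α = (k/(k−1))·(1 − sum of item variances/σ²_total) = (3/2)·(1 − 3.74/7.06) = 0.705

α = 0.705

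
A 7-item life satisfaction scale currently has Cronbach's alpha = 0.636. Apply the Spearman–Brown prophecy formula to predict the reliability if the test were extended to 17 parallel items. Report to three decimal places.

predicted reliability = 0.809

Length factor m = 17/7 = 2.4286
α' = m·α / (1 + (m−1)·α)
   = 17/7 × 0.636 / (1 + (17/7 − 1) × 0.636)
   = 1.5446 / 1.9086 = 0.809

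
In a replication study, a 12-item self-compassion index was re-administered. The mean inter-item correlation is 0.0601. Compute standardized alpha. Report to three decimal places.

Standardized α = k·r̄ / (1 + (k−1)·r̄) = 12 × 0.0601 / (1 + 11 × 0.0601)
  = 0.7212 / 1.6611 = 0.434

standardized alpha = 0.434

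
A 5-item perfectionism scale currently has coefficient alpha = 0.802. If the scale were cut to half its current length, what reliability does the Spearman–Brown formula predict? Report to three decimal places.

Length factor m = 1/2
α' = m·α / (1 − (1−m)·α)
   = 1/2 × 0.802 / (1 − (1 − 1/2) × 0.802)
   = 0.4010 / 0.5990 = 0.669

predicted reliability = 0.669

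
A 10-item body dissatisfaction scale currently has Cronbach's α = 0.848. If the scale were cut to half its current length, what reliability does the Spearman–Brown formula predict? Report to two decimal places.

Length factor m = 1/2
α' = m·α / (1 − (1−m)·α)
   = 1/2 × 0.848 / (1 − (1 − 1/2) × 0.848)
   = 0.4240 / 0.5760 = 0.74

predicted reliability = 0.74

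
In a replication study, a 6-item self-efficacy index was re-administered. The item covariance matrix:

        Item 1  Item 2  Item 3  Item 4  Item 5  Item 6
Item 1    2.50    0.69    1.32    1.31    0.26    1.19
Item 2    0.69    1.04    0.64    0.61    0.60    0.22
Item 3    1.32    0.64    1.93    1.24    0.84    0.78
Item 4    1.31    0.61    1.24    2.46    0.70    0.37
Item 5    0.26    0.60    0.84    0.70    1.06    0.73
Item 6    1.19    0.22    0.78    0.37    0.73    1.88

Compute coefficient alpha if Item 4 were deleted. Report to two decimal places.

Remaining items: Item 1, Item 2, Item 3, Item 5, Item 6 (k = 5).
sum of item variances = 2.50 + 1.04 + 1.93 + 1.06 + 1.88 = 8.41
σ²_total = 8.41 + 2 × 7.27 = 22.95
α (item deleted) = (5/4)·(1 − 8.41/22.95) = 0.79

α = 0.79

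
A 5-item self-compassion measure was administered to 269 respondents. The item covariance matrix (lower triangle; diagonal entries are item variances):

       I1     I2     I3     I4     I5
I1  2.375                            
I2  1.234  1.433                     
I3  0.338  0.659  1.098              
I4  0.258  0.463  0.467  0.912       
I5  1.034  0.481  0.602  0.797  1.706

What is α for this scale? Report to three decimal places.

sum of item variances = 2.375 + 1.433 + 1.098 + 0.912 + 1.706 = 7.524
Sum of the distinct covariances = 6.333
total variance = 7.524 + 2 × 6.333 = 20.190
α = (k/(k−1))·(1 − sum of item variances/total variance) = (5/4)·(1 − 7.524/20.190) = 0.784

α = 0.784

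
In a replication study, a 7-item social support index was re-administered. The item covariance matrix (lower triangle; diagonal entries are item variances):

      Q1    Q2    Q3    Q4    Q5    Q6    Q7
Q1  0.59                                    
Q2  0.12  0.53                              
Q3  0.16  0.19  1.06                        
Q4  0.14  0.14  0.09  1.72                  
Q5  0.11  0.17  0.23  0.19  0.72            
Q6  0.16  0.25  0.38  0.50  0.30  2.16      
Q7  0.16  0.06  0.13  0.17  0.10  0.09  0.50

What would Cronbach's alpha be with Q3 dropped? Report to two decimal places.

Remaining items: Q1, Q2, Q4, Q5, Q6, Q7 (k = 6).
Σσ²ᵢ = 0.59 + 0.53 + 1.72 + 0.72 + 2.16 + 0.50 = 6.22
total variance = 6.22 + 2 × 2.66 = 11.54
α (item deleted) = (6/5)·(1 − 6.22/11.54) = 0.55

α = 0.55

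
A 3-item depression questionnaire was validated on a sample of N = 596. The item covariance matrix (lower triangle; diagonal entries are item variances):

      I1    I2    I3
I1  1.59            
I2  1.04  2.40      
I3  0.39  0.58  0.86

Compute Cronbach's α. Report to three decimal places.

ΣVar(i) = 1.59 + 2.40 + 0.86 = 4.85
Sum of the distinct covariances = 2.01
σ²_T = 4.85 + 2 × 2.01 = 8.87
α = (k/(k−1))·(1 − ΣVar(i)/σ²_T) = (3/2)·(1 − 4.85/8.87) = 0.680

α = 0.680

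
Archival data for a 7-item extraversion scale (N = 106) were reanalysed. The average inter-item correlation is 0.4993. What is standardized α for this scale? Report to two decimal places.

Standardized α = k·r̄ / (1 + (k−1)·r̄) = 7 × 0.4993 / (1 + 6 × 0.4993)
  = 3.4951 / 3.9958 = 0.87

α = 0.87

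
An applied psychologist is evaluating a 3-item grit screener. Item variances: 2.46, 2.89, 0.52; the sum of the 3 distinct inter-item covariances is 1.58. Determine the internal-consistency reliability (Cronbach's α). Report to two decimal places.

α = 0.52

Σσᵢ² = 2.46 + 2.89 + 0.52 = 5.87
Sum of distinct covariances = 1.58
σ²_total = Σσᵢ² + 2·Σcov = 5.87 + 2 × 1.58 = 9.03
α = (3/2)·(1 − 5.87/9.03) = 0.52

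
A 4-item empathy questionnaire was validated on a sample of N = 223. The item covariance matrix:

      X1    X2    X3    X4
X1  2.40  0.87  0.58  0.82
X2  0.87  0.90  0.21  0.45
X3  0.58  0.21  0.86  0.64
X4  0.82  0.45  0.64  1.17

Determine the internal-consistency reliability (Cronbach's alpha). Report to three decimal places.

α = 0.763

sum of item variances = 2.40 + 0.90 + 0.86 + 1.17 = 5.33
Sum of off-diagonal covariances = 3.57
Var(T) = 5.33 + 2 × 3.57 = 12.47
α = (k/(k−1))·(1 − sum of item variances/Var(T)) = (4/3)·(1 − 5.33/12.47) = 0.763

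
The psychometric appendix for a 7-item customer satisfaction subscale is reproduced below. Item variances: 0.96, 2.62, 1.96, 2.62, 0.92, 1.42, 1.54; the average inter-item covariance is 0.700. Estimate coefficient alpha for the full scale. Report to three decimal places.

Σσ²ᵢ = 0.96 + 2.62 + 1.96 + 2.62 + 0.92 + 1.42 + 1.54 = 12.04
Sum of the 21 distinct covariances = 21 × 0.700 = 14.700
total variance = Σσ²ᵢ + 2·Σcov = 12.04 + 2 × 14.700 = 41.440
α = (7/6)·(1 − 12.04/41.440) = 0.828

coefficient alpha = 0.828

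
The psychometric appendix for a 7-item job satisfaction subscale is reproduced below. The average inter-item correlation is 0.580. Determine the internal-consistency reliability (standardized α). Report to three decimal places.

α = 0.906

Standardized α = k·r̄ / (1 + (k−1)·r̄) = 7 × 0.580 / (1 + 6 × 0.580)
  = 4.0600 / 4.4800 = 0.906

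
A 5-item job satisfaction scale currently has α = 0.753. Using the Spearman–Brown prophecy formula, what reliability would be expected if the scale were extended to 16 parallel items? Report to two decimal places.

predicted reliability = 0.91

Length factor m = 16/5 = 3.2000
α' = m·α / (1 + (m−1)·α)
   = 16/5 × 0.753 / (1 + (16/5 − 1) × 0.753)
   = 2.4096 / 2.6566 = 0.91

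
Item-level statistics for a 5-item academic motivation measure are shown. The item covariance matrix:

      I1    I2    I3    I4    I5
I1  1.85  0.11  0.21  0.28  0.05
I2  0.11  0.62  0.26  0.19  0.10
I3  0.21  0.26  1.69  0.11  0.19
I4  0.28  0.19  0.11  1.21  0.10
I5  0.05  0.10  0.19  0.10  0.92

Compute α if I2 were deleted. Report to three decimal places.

α = 0.332

Remaining items: I1, I3, I4, I5 (k = 4).
sum of item variances = 1.85 + 1.69 + 1.21 + 0.92 = 5.67
σ²_total = 5.67 + 2 × 0.94 = 7.55
α (item deleted) = (4/3)·(1 − 5.67/7.55) = 0.332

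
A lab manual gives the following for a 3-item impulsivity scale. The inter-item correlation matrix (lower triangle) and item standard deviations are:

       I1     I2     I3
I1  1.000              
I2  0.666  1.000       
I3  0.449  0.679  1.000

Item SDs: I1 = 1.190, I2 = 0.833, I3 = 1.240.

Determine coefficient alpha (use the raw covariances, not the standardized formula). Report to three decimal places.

Σσ²ᵢ = 1.190² + 0.833² + 1.240² = 3.6476
Covariances σ_ij = r_ij · s_i · s_j:
  σ(I1,I2) = 0.666 × 1.190 × 0.833 = 0.6602
  σ(I1,I3) = 0.449 × 1.190 × 1.240 = 0.6625
  σ(I2,I3) = 0.679 × 0.833 × 1.240 = 0.7014
σ²_T = Σσ²ᵢ + 2·Σσ_ij = 3.6476 + 2 × 2.0241 = 7.6958
α = (3/2)·(1 − 3.6476/7.6958) = 0.789

coefficient alpha = 0.789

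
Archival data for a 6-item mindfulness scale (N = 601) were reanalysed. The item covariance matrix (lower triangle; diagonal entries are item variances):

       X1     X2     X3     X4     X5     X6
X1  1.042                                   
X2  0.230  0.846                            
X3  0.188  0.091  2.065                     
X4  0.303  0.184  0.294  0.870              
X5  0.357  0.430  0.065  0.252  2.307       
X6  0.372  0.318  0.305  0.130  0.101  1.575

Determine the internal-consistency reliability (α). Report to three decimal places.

ΣVar(i) = 1.042 + 0.846 + 2.065 + 0.870 + 2.307 + 1.575 = 8.705
Σ_{i<j} σ_ij = 3.620
total variance = 8.705 + 2 × 3.620 = 15.945
α = (k/(k−1))·(1 − ΣVar(i)/total variance) = (6/5)·(1 − 8.705/15.945) = 0.545

α = 0.545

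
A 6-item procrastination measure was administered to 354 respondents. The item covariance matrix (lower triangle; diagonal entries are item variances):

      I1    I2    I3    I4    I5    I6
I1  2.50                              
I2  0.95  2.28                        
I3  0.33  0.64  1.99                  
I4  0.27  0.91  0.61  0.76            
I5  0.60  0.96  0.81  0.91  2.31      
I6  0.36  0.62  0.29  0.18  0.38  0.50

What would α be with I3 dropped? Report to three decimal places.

Remaining items: I1, I2, I4, I5, I6 (k = 5).
Σσ²ᵢ = 2.50 + 2.28 + 0.76 + 2.31 + 0.50 = 8.35
total variance = 8.35 + 2 × 6.14 = 20.63
α (item deleted) = (5/4)·(1 − 8.35/20.63) = 0.744

α = 0.744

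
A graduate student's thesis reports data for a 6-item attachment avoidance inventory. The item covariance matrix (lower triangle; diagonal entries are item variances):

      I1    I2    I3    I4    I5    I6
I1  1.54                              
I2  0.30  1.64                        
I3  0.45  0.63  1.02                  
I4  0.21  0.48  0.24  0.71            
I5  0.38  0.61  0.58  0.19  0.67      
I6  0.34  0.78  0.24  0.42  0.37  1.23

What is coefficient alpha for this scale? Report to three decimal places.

Σσᵢ² = 1.54 + 1.64 + 1.02 + 0.71 + 0.67 + 1.23 = 6.81
Sum of off-diagonal covariances = 6.22
σ²_T = 6.81 + 2 × 6.22 = 19.25
α = (k/(k−1))·(1 − Σσᵢ²/σ²_T) = (6/5)·(1 − 6.81/19.25) = 0.775

coefficient alpha = 0.775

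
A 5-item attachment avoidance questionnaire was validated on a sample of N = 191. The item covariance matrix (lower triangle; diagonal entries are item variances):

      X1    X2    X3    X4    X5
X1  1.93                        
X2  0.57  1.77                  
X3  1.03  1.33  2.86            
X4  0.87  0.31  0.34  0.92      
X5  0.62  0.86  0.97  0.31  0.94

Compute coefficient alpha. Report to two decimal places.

coefficient alpha = 0.79

ΣVar(i) = 1.93 + 1.77 + 2.86 + 0.92 + 0.94 = 8.42
Sum of off-diagonal covariances = 7.21
σ²_T = 8.42 + 2 × 7.21 = 22.84
α = (k/(k−1))·(1 − ΣVar(i)/σ²_T) = (5/4)·(1 − 8.42/22.84) = 0.79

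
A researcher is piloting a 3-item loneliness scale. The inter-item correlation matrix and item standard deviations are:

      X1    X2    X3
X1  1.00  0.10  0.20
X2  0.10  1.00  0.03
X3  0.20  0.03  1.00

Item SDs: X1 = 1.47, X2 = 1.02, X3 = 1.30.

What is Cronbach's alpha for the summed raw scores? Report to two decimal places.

Cronbach's alpha = 0.28

Σσ²ᵢ = 1.47² + 1.02² + 1.30² = 4.8913
Covariances σ_ij = r_ij · s_i · s_j:
  σ(X1,X2) = 0.10 × 1.47 × 1.02 = 0.1499
  σ(X1,X3) = 0.20 × 1.47 × 1.30 = 0.3822
  σ(X2,X3) = 0.03 × 1.02 × 1.30 = 0.0398
σ²_T = Σσ²ᵢ + 2·Σσ_ij = 4.8913 + 2 × 0.5719 = 6.0351
α = (3/2)·(1 − 4.8913/6.0351) = 0.28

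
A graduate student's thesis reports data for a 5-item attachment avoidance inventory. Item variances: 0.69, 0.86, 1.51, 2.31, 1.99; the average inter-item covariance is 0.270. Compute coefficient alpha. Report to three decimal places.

Σσ²ᵢ = 0.69 + 0.86 + 1.51 + 2.31 + 1.99 = 7.36
Sum of the 10 distinct covariances = 10 × 0.270 = 2.700
σ²_T = Σσ²ᵢ + 2·Σcov = 7.36 + 2 × 2.700 = 12.760
α = (5/4)·(1 − 7.36/12.760) = 0.529

coefficient alpha = 0.529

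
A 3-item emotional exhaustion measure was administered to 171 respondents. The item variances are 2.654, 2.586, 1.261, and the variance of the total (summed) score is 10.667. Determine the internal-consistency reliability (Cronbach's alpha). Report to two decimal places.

Cronbach's alpha = 0.59

Σσ²ᵢ = 2.654 + 2.586 + 1.261 = 6.501
α = (k/(k−1))·(1 − Σσ²ᵢ/total variance) = (3/2)·(1 − 6.501/10.667) = 0.59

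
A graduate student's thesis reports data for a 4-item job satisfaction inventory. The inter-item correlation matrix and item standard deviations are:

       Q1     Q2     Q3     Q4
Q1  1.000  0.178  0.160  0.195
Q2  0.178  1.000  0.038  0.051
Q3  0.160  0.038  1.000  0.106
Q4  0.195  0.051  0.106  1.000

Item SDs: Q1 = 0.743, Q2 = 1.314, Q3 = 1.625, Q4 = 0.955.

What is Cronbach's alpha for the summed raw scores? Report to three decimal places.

Σσ²ᵢ = 0.743² + 1.314² + 1.625² + 0.955² = 5.8313
Covariances σ_ij = r_ij · s_i · s_j:
  σ(Q1,Q2) = 0.178 × 0.743 × 1.314 = 0.1738
  σ(Q1,Q3) = 0.160 × 0.743 × 1.625 = 0.1932
  σ(Q1,Q4) = 0.195 × 0.743 × 0.955 = 0.1384
  σ(Q2,Q3) = 0.038 × 1.314 × 1.625 = 0.0811
  σ(Q2,Q4) = 0.051 × 1.314 × 0.955 = 0.0640
  σ(Q3,Q4) = 0.106 × 1.625 × 0.955 = 0.1645
σ²_T = Σσ²ᵢ + 2·Σσ_ij = 5.8313 + 2 × 0.8150 = 7.4613
α = (4/3)·(1 − 5.8313/7.4613) = 0.291

Cronbach's alpha = 0.291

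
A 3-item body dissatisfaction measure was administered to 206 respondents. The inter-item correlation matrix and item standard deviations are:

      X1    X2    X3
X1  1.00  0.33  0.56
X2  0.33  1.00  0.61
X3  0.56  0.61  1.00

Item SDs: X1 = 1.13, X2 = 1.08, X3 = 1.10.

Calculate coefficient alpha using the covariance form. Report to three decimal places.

Σσ²ᵢ = 1.13² + 1.08² + 1.10² = 3.6533
Covariances σ_ij = r_ij · s_i · s_j:
  σ(X1,X2) = 0.33 × 1.13 × 1.08 = 0.4027
  σ(X1,X3) = 0.56 × 1.13 × 1.10 = 0.6961
  σ(X2,X3) = 0.61 × 1.08 × 1.10 = 0.7247
σ²_T = Σσ²ᵢ + 2·Σσ_ij = 3.6533 + 2 × 1.8235 = 7.3003
α = (3/2)·(1 − 3.6533/7.3003) = 0.749

coefficient alpha = 0.749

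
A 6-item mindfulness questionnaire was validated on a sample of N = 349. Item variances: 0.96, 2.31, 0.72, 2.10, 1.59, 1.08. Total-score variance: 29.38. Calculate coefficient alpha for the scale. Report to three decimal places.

coefficient alpha = 0.842

Σσ²ᵢ = 0.96 + 2.31 + 0.72 + 2.10 + 1.59 + 1.08 = 8.76
α = (k/(k−1))·(1 − Σσ²ᵢ/Var(T)) = (6/5)·(1 − 8.76/29.38) = 0.842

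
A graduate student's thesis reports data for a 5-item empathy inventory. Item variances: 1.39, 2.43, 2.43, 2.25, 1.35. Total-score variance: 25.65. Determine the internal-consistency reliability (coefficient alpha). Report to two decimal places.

ΣVar(i) = 1.39 + 2.43 + 2.43 + 2.25 + 1.35 = 9.85
α = (k/(k−1))·(1 − ΣVar(i)/σ²_T) = (5/4)·(1 − 9.85/25.65) = 0.77

α = 0.77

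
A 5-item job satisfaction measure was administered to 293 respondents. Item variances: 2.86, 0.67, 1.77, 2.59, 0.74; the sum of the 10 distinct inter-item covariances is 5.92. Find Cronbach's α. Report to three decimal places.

Cronbach's α = 0.723

Σσᵢ² = 2.86 + 0.67 + 1.77 + 2.59 + 0.74 = 8.63
Sum of distinct covariances = 5.92
Var(T) = Σσᵢ² + 2·Σcov = 8.63 + 2 × 5.92 = 20.47
α = (5/4)·(1 − 8.63/20.47) = 0.723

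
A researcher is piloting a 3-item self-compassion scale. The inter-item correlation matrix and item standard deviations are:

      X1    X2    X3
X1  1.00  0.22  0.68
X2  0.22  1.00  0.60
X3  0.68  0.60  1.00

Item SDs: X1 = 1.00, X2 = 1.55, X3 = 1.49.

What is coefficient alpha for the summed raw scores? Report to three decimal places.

α = 0.740

Σσ²ᵢ = 1.00² + 1.55² + 1.49² = 5.6226
Covariances σ_ij = r_ij · s_i · s_j:
  σ(X1,X2) = 0.22 × 1.00 × 1.55 = 0.3410
  σ(X1,X3) = 0.68 × 1.00 × 1.49 = 1.0132
  σ(X2,X3) = 0.60 × 1.55 × 1.49 = 1.3857
σ²_T = Σσ²ᵢ + 2·Σσ_ij = 5.6226 + 2 × 2.7399 = 11.1024
α = (3/2)·(1 − 5.6226/11.1024) = 0.740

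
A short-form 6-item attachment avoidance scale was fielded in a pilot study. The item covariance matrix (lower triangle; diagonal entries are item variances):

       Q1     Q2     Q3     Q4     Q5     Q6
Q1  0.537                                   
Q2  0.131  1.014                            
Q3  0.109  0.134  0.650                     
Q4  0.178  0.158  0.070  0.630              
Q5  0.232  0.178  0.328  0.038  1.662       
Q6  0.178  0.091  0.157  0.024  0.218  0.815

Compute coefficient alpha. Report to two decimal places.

coefficient alpha = 0.55

Σσᵢ² = 0.537 + 1.014 + 0.650 + 0.630 + 1.662 + 0.815 = 5.308
Sum of off-diagonal covariances = 2.224
total variance = 5.308 + 2 × 2.224 = 9.756
α = (k/(k−1))·(1 − Σσᵢ²/total variance) = (6/5)·(1 − 5.308/9.756) = 0.55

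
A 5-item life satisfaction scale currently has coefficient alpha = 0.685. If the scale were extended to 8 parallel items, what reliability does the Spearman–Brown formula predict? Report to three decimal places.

Length factor m = 8/5 = 1.6000
α' = m·α / (1 + (m−1)·α)
   = 8/5 × 0.685 / (1 + (8/5 − 1) × 0.685)
   = 1.0960 / 1.4110 = 0.777

predicted reliability = 0.777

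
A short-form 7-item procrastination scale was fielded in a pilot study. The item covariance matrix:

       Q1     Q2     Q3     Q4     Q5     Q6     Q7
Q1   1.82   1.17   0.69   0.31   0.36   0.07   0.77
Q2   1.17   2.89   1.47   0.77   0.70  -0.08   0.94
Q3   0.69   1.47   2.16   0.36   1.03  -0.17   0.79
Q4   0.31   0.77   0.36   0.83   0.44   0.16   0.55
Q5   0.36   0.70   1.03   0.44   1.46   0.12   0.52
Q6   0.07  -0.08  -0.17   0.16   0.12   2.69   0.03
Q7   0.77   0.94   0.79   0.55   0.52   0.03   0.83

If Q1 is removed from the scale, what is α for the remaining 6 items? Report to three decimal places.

α = 0.701

Remaining items: Q2, Q3, Q4, Q5, Q6, Q7 (k = 6).
sum of item variances = 2.89 + 2.16 + 0.83 + 1.46 + 2.69 + 0.83 = 10.86
total variance = 10.86 + 2 × 7.63 = 26.12
α (item deleted) = (6/5)·(1 − 10.86/26.12) = 0.701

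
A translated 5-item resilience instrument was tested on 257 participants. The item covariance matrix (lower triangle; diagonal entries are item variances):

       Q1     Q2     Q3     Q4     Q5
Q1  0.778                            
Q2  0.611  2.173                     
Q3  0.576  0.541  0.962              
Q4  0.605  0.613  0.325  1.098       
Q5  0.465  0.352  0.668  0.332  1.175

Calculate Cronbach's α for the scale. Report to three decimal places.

Cronbach's α = 0.777

Σσᵢ² = 0.778 + 2.173 + 0.962 + 1.098 + 1.175 = 6.186
Sum of off-diagonal covariances = 5.088
Var(T) = 6.186 + 2 × 5.088 = 16.362
α = (k/(k−1))·(1 − Σσᵢ²/Var(T)) = (5/4)·(1 − 6.186/16.362) = 0.777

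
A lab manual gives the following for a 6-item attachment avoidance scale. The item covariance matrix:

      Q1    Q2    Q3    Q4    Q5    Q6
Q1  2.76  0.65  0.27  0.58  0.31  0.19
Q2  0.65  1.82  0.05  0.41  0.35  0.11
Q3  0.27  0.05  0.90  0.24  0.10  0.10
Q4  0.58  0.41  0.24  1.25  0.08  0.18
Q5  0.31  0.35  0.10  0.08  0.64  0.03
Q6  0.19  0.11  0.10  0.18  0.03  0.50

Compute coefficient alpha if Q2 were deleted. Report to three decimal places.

Remaining items: Q1, Q3, Q4, Q5, Q6 (k = 5).
Σσ²ᵢ = 2.76 + 0.90 + 1.25 + 0.64 + 0.50 = 6.05
Var(T) = 6.05 + 2 × 2.08 = 10.21
α (item deleted) = (5/4)·(1 − 6.05/10.21) = 0.509

coefficient alpha = 0.509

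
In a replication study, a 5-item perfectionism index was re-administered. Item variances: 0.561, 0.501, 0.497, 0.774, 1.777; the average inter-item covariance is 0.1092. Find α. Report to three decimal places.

α = 0.434

Σσ²ᵢ = 0.561 + 0.501 + 0.497 + 0.774 + 1.777 = 4.110
Sum of the 10 distinct covariances = 10 × 0.1092 = 1.0920
σ²_T = Σσ²ᵢ + 2·Σcov = 4.110 + 2 × 1.0920 = 6.2940
α = (5/4)·(1 − 4.110/6.2940) = 0.434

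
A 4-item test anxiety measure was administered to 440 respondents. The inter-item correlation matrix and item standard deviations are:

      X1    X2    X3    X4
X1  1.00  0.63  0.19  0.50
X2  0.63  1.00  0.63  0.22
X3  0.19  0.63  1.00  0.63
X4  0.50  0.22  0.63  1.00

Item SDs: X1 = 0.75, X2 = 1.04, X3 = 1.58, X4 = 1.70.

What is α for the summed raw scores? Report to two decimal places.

α = 0.75

Σσ²ᵢ = 0.75² + 1.04² + 1.58² + 1.70² = 7.0305
Covariances σ_ij = r_ij · s_i · s_j:
  σ(X1,X2) = 0.63 × 0.75 × 1.04 = 0.4914
  σ(X1,X3) = 0.19 × 0.75 × 1.58 = 0.2252
  σ(X1,X4) = 0.50 × 0.75 × 1.70 = 0.6375
  σ(X2,X3) = 0.63 × 1.04 × 1.58 = 1.0352
  σ(X2,X4) = 0.22 × 1.04 × 1.70 = 0.3890
  σ(X3,X4) = 0.63 × 1.58 × 1.70 = 1.6922
σ²_T = Σσ²ᵢ + 2·Σσ_ij = 7.0305 + 2 × 4.4705 = 15.9715
α = (4/3)·(1 − 7.0305/15.9715) = 0.75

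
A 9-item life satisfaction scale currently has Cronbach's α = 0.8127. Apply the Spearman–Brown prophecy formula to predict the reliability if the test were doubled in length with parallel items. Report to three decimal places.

Length factor m = 2
α' = m·α / (1 + (m−1)·α)
   = 2 × 0.8127 / (1 + (2 − 1) × 0.8127)
   = 1.6254 / 1.8127 = 0.897

predicted reliability = 0.897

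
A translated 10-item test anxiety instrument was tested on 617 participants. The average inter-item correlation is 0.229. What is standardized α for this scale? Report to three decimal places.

Standardized α = k·r̄ / (1 + (k−1)·r̄) = 10 × 0.229 / (1 + 9 × 0.229)
  = 2.2900 / 3.0610 = 0.748

α = 0.748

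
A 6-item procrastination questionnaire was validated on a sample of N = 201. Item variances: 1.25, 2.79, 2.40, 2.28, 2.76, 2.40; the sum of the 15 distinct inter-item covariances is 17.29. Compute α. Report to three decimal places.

α = 0.856

ΣVar(i) = 1.25 + 2.79 + 2.40 + 2.28 + 2.76 + 2.40 = 13.88
Sum of distinct covariances = 17.29
σ²_total = ΣVar(i) + 2·Σcov = 13.88 + 2 × 17.29 = 48.46
α = (6/5)·(1 − 13.88/48.46) = 0.856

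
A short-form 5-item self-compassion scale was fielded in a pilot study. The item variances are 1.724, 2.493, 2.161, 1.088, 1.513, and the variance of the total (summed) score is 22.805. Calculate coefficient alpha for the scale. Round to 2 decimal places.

α = 0.76

sum of item variances = 1.724 + 2.493 + 2.161 + 1.088 + 1.513 = 8.979
α = (k/(k−1))·(1 − sum of item variances/σ²_T) = (5/4)·(1 − 8.979/22.805) = 0.76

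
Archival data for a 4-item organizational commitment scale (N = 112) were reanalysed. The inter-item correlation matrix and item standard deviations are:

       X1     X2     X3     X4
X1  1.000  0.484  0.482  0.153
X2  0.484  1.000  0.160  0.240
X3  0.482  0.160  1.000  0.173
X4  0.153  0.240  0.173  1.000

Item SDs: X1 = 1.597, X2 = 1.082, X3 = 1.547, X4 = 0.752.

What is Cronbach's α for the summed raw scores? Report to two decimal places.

Σσ²ᵢ = 1.597² + 1.082² + 1.547² + 0.752² = 6.6798
Covariances σ_ij = r_ij · s_i · s_j:
  σ(X1,X2) = 0.484 × 1.597 × 1.082 = 0.8363
  σ(X1,X3) = 0.482 × 1.597 × 1.547 = 1.1908
  σ(X1,X4) = 0.153 × 1.597 × 0.752 = 0.1837
  σ(X2,X3) = 0.160 × 1.082 × 1.547 = 0.2678
  σ(X2,X4) = 0.240 × 1.082 × 0.752 = 0.1953
  σ(X3,X4) = 0.173 × 1.547 × 0.752 = 0.2013
σ²_T = Σσ²ᵢ + 2·Σσ_ij = 6.6798 + 2 × 2.8752 = 12.4302
α = (4/3)·(1 − 6.6798/12.4302) = 0.62

Cronbach's α = 0.62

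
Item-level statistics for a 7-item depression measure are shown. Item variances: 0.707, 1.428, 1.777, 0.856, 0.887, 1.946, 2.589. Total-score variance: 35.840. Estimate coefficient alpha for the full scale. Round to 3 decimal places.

Σσ²ᵢ = 0.707 + 1.428 + 1.777 + 0.856 + 0.887 + 1.946 + 2.589 = 10.190
α = (k/(k−1))·(1 − Σσ²ᵢ/total variance) = (7/6)·(1 − 10.190/35.840) = 0.835

coefficient alpha = 0.835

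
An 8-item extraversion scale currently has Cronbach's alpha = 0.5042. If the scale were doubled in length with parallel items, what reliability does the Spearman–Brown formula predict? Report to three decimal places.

predicted reliability = 0.670

Length factor m = 2
α' = m·α / (1 + (m−1)·α)
   = 2 × 0.5042 / (1 + (2 − 1) × 0.5042)
   = 1.0084 / 1.5042 = 0.670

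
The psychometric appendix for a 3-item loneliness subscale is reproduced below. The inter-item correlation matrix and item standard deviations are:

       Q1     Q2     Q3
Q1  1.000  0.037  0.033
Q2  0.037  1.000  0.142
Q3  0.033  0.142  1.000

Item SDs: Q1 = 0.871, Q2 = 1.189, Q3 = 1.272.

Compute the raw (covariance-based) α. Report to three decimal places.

α = 0.199

Σσ²ᵢ = 0.871² + 1.189² + 1.272² = 3.7903
Covariances σ_ij = r_ij · s_i · s_j:
  σ(Q1,Q2) = 0.037 × 0.871 × 1.189 = 0.0383
  σ(Q1,Q3) = 0.033 × 0.871 × 1.272 = 0.0366
  σ(Q2,Q3) = 0.142 × 1.189 × 1.272 = 0.2148
σ²_T = Σσ²ᵢ + 2·Σσ_ij = 3.7903 + 2 × 0.2897 = 4.3697
α = (3/2)·(1 − 3.7903/4.3697) = 0.199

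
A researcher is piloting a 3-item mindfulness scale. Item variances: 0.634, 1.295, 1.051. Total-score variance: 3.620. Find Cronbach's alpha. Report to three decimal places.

Σσ²ᵢ = 0.634 + 1.295 + 1.051 = 2.980
α = (k/(k−1))·(1 − Σσ²ᵢ/total variance) = (3/2)·(1 − 2.980/3.620) = 0.265

Cronbach's alpha = 0.265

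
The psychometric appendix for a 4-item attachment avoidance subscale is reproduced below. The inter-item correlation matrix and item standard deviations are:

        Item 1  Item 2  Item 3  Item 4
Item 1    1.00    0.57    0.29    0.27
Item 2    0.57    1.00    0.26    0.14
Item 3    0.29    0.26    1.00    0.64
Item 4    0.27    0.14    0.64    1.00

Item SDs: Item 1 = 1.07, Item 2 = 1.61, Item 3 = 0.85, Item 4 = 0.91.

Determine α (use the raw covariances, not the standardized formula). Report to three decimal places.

Σσ²ᵢ = 1.07² + 1.61² + 0.85² + 0.91² = 5.2876
Covariances σ_ij = r_ij · s_i · s_j:
  σ(Item 1,Item 2) = 0.57 × 1.07 × 1.61 = 0.9819
  σ(Item 1,Item 3) = 0.29 × 1.07 × 0.85 = 0.2638
  σ(Item 1,Item 4) = 0.27 × 1.07 × 0.91 = 0.2629
  σ(Item 2,Item 3) = 0.26 × 1.61 × 0.85 = 0.3558
  σ(Item 2,Item 4) = 0.14 × 1.61 × 0.91 = 0.2051
  σ(Item 3,Item 4) = 0.64 × 0.85 × 0.91 = 0.4950
σ²_T = Σσ²ᵢ + 2·Σσ_ij = 5.2876 + 2 × 2.5645 = 10.4166
α = (4/3)·(1 − 5.2876/10.4166) = 0.657

α = 0.657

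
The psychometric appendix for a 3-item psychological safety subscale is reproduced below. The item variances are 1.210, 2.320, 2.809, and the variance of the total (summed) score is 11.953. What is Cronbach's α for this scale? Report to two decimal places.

α = 0.70

Σσ²ᵢ = 1.210 + 2.320 + 2.809 = 6.339
α = (k/(k−1))·(1 − Σσ²ᵢ/σ²_T) = (3/2)·(1 − 6.339/11.953) = 0.70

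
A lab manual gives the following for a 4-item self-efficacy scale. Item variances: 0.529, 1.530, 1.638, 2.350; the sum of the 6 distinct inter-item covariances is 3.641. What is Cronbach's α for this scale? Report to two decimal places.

Σσᵢ² = 0.529 + 1.530 + 1.638 + 2.350 = 6.047
Sum of distinct covariances = 3.641
Var(T) = Σσᵢ² + 2·Σcov = 6.047 + 2 × 3.641 = 13.329
α = (4/3)·(1 − 6.047/13.329) = 0.73

Cronbach's α = 0.73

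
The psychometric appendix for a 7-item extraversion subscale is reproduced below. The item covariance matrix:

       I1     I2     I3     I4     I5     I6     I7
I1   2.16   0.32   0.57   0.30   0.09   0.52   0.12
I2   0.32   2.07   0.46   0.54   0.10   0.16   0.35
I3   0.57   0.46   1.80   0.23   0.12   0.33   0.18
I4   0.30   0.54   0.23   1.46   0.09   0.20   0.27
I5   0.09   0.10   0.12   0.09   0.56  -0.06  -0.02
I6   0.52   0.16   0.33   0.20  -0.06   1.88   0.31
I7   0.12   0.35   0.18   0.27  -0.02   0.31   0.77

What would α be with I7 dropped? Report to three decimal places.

α = 0.533

Remaining items: I1, I2, I3, I4, I5, I6 (k = 6).
Σσᵢ² = 2.16 + 2.07 + 1.80 + 1.46 + 0.56 + 1.88 = 9.93
σ²_total = 9.93 + 2 × 3.97 = 17.87
α (item deleted) = (6/5)·(1 − 9.93/17.87) = 0.533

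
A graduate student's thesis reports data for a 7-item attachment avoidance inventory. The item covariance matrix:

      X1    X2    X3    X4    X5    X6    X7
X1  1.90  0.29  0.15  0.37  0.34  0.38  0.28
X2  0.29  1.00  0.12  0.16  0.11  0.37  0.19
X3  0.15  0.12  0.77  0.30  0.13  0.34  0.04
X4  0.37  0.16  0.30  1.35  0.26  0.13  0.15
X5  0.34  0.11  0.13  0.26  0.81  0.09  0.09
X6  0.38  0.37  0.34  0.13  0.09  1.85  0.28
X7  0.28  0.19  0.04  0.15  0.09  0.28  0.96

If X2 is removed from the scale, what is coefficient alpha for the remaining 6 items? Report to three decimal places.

Remaining items: X1, X3, X4, X5, X6, X7 (k = 6).
Σσᵢ² = 1.90 + 0.77 + 1.35 + 0.81 + 1.85 + 0.96 = 7.64
total variance = 7.64 + 2 × 3.33 = 14.30
α (item deleted) = (6/5)·(1 − 7.64/14.30) = 0.559

coefficient alpha = 0.559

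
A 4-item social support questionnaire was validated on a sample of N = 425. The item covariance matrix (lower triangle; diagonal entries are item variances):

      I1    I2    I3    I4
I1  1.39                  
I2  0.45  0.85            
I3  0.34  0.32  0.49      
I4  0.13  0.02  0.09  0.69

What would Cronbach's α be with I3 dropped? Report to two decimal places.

Remaining items: I1, I2, I4 (k = 3).
sum of item variances = 1.39 + 0.85 + 0.69 = 2.93
total variance = 2.93 + 2 × 0.60 = 4.13
α (item deleted) = (3/2)·(1 − 2.93/4.13) = 0.44

Cronbach's α = 0.44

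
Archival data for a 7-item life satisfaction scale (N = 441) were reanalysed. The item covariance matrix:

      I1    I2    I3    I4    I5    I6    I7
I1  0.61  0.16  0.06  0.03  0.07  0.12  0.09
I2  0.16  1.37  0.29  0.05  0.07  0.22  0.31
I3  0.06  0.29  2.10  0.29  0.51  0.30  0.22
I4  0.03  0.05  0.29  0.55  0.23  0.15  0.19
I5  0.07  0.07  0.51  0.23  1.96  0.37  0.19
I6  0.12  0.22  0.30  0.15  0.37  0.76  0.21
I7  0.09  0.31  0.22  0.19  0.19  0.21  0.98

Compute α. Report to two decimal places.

ΣVar(i) = 0.61 + 1.37 + 2.10 + 0.55 + 1.96 + 0.76 + 0.98 = 8.33
Sum of the distinct covariances = 4.13
total variance = 8.33 + 2 × 4.13 = 16.59
α = (k/(k−1))·(1 − ΣVar(i)/total variance) = (7/6)·(1 − 8.33/16.59) = 0.58

α = 0.58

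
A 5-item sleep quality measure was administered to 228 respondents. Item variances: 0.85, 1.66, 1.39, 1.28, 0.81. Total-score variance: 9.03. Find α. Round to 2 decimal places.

α = 0.42

Σσᵢ² = 0.85 + 1.66 + 1.39 + 1.28 + 0.81 = 5.99
α = (k/(k−1))·(1 − Σσᵢ²/Var(T)) = (5/4)·(1 − 5.99/9.03) = 0.42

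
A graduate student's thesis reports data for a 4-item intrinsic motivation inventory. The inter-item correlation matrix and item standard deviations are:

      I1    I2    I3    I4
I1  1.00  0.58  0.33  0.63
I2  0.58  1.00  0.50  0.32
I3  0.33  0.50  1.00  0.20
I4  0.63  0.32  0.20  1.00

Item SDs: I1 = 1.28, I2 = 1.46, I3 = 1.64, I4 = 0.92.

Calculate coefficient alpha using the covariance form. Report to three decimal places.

Σσ²ᵢ = 1.28² + 1.46² + 1.64² + 0.92² = 7.3060
Covariances σ_ij = r_ij · s_i · s_j:
  σ(I1,I2) = 0.58 × 1.28 × 1.46 = 1.0839
  σ(I1,I3) = 0.33 × 1.28 × 1.64 = 0.6927
  σ(I1,I4) = 0.63 × 1.28 × 0.92 = 0.7419
  σ(I2,I3) = 0.50 × 1.46 × 1.64 = 1.1972
  σ(I2,I4) = 0.32 × 1.46 × 0.92 = 0.4298
  σ(I3,I4) = 0.20 × 1.64 × 0.92 = 0.3018
σ²_T = Σσ²ᵢ + 2·Σσ_ij = 7.3060 + 2 × 4.4473 = 16.2006
α = (4/3)·(1 − 7.3060/16.2006) = 0.732

α = 0.732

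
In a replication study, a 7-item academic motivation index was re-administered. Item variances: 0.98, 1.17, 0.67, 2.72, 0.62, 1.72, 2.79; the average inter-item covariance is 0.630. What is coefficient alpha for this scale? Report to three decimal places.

coefficient alpha = 0.831

sum of item variances = 0.98 + 1.17 + 0.67 + 2.72 + 0.62 + 1.72 + 2.79 = 10.67
Sum of the 21 distinct covariances = 21 × 0.630 = 13.230
σ²_T = sum of item variances + 2·Σcov = 10.67 + 2 × 13.230 = 37.130
α = (7/6)·(1 − 10.67/37.130) = 0.831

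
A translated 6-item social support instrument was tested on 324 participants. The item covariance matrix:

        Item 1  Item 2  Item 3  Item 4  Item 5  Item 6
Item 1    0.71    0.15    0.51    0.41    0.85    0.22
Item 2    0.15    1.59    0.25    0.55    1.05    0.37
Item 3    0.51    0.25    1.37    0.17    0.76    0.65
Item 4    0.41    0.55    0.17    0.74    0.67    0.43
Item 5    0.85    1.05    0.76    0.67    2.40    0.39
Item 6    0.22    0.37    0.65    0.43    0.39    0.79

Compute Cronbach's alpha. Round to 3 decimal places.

sum of item variances = 0.71 + 1.59 + 1.37 + 0.74 + 2.40 + 0.79 = 7.60
Σ_{i<j} σ_ij = 7.43
σ²_total = 7.60 + 2 × 7.43 = 22.46
α = (k/(k−1))·(1 − sum of item variances/σ²_total) = (6/5)·(1 − 7.60/22.46) = 0.794

Cronbach's alpha = 0.794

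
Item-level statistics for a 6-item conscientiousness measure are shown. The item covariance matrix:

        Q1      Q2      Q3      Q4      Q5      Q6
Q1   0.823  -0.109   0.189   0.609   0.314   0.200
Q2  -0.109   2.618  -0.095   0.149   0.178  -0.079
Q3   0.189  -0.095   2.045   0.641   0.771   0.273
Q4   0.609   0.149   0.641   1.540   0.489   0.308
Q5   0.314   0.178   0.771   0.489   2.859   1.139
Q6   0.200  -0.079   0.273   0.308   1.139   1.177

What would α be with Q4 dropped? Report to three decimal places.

α = 0.461

Remaining items: Q1, Q2, Q3, Q5, Q6 (k = 5).
sum of item variances = 0.823 + 2.618 + 2.045 + 2.859 + 1.177 = 9.522
σ²_total = 9.522 + 2 × 2.781 = 15.084
α (item deleted) = (5/4)·(1 − 9.522/15.084) = 0.461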